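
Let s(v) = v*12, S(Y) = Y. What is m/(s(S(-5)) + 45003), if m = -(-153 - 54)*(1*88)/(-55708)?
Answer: -1518/208640387 ≈ -7.2757e-6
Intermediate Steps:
s(v) = 12*v
m = -4554/13927 (m = -(-207*88)*(-1)/55708 = -(-18216)*(-1)/55708 = -1*4554/13927 = -4554/13927 ≈ -0.32699)
m/(s(S(-5)) + 45003) = -4554/(13927*(12*(-5) + 45003)) = -4554/(13927*(-60 + 45003)) = -4554/13927/44943 = -4554/13927*1/44943 = -1518/208640387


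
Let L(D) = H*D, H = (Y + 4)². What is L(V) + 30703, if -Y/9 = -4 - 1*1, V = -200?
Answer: -449497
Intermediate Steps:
Y = 45 (Y = -9*(-4 - 1*1) = -9*(-4 - 1) = -9*(-5) = 45)
H = 2401 (H = (45 + 4)² = 49² = 2401)
L(D) = 2401*D
L(V) + 30703 = 2401*(-200) + 30703 = -480200 + 30703 = -449497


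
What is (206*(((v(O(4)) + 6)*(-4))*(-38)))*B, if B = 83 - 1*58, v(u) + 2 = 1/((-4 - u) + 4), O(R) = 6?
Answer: 9002200/3 ≈ 3.0007e+6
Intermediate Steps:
v(u) = -2 - 1/u (v(u) = -2 + 1/((-4 - u) + 4) = -2 + 1/(-u) = -2 - 1/u)
B = 25 (B = 83 - 58 = 25)
(206*(((v(O(4)) + 6)*(-4))*(-38)))*B = (206*((((-2 - 1/6) + 6)*(-4))*(-38)))*25 = (206*(((-13/6 + 6)*(-4))*(-38)))*25 = (206*(((23/6)*(-4))*(-38)))*25 = (206*(-46/3*(-38)))*25 = (206*(1748/3))*25 = (360088/3)*25 = 9002200/3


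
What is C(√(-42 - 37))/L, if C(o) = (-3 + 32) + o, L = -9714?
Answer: -29/9714 - I*√79/9714 ≈ -0.0029854 - 0.00091499*I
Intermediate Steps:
C(o) = 29 + o
C(√(-42 - 37))/L = (29 + √(-42 - 37))/(-9714) = (29 + √(-79))*(-1/9714) = (29 + I*√79)*(-1/9714) = -29/9714 - I*√79/9714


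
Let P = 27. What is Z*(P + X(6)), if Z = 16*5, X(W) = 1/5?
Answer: 2176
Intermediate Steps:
X(W) = 1/5 (X(W) = 1*(1/5) = 1/5)
Z = 80
Z*(P + X(6)) = 80*(27 + 1/5) = 80*(136/5) = 2176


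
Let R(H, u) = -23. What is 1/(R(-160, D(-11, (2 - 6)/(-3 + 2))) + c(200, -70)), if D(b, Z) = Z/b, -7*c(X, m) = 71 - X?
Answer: -7/32 ≈ -0.21875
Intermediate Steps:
c(X, m) = -71/7 + X/7 (c(X, m) = -(71 - X)/7 = -71/7 + X/7)
1/(R(-160, D(-11, (2 - 6)/(-3 + 2))) + c(200, -70)) = 1/(-23 + (-71/7 + (⅐)*200)) = 1/(-23 + (-71/7 + 200/7)) = 1/(-23 + 129/7) = 1/(-32/7) = -7/32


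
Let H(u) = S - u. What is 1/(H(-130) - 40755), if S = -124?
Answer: -1/40749 ≈ -2.4540e-5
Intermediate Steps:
H(u) = -124 - u
1/(H(-130) - 40755) = 1/((-124 - 1*(-130)) - 40755) = 1/((-124 + 130) - 40755) = 1/(6 - 40755) = 1/(-40749) = -1/40749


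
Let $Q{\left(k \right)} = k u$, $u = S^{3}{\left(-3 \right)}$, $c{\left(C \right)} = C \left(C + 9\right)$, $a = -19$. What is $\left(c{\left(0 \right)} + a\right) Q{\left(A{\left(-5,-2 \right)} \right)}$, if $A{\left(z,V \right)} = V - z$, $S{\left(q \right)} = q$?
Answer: $1539$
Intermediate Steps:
$c{\left(C \right)} = C \left(9 + C\right)$
$u = -27$ ($u = \left(-3\right)^{3} = -27$)
$Q{\left(k \right)} = - 27 k$ ($Q{\left(k \right)} = k \left(-27\right) = - 27 k$)
$\left(c{\left(0 \right)} + a\right) Q{\left(A{\left(-5,-2 \right)} \right)} = \left(0 \left(9 + 0\right) - 19\right) \left(- 27 \left(-2 - -5\right)\right) = \left(0 \cdot 9 - 19\right) \left(- 27 \left(-2 + 5\right)\right) = \left(0 - 19\right) \left(\left(-27\right) 3\right) = \left(-19\right) \left(-81\right) = 1539$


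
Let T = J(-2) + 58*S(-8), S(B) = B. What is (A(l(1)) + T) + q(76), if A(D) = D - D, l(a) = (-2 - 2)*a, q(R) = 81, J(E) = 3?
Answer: -380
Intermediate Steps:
l(a) = -4*a
A(D) = 0
T = -461 (T = 3 + 58*(-8) = 3 - 464 = -461)
(A(l(1)) + T) + q(76) = (0 - 461) + 81 = -461 + 81 = -380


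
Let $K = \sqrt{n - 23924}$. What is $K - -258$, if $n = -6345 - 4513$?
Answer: $258 + i \sqrt{34782} \approx 258.0 + 186.5 i$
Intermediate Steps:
$n = -10858$
$K = i \sqrt{34782}$ ($K = \sqrt{-10858 - 23924} = \sqrt{-34782} = i \sqrt{34782} \approx 186.5 i$)
$K - -258 = i \sqrt{34782} - -258 = i \sqrt{34782} + 258 = 258 + i \sqrt{34782}$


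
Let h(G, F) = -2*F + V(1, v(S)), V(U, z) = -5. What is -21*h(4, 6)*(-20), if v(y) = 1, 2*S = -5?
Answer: -7140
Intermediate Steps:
S = -5/2 (S = (1/2)*(-5) = -5/2 ≈ -2.5000)
h(G, F) = -5 - 2*F (h(G, F) = -2*F - 5 = -5 - 2*F)
-21*h(4, 6)*(-20) = -21*(-5 - 2*6)*(-20) = -21*(-5 - 12)*(-20) = -21*(-17)*(-20) = 357*(-20) = -7140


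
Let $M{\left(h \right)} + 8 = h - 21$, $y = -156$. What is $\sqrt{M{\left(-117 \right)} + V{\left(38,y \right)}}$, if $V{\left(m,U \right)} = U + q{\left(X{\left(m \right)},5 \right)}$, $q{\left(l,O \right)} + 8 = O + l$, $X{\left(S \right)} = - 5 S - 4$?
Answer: $i \sqrt{499} \approx 22.338 i$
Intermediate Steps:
$X{\left(S \right)} = -4 - 5 S$
$M{\left(h \right)} = -29 + h$ ($M{\left(h \right)} = -8 + \left(h - 21\right) = -8 + \left(-21 + h\right) = -29 + h$)
$q{\left(l,O \right)} = -8 + O + l$ ($q{\left(l,O \right)} = -8 + \left(O + l\right) = -8 + O + l$)
$V{\left(m,U \right)} = -7 + U - 5 m$ ($V{\left(m,U \right)} = U - \left(7 + 5 m\right) = -7 + U - 5 m$)
$\sqrt{M{\left(-117 \right)} + V{\left(38,y \right)}} = \sqrt{\left(-29 - 117\right) - 353} = \sqrt{-146 - 353} = \sqrt{-499} = i \sqrt{499}$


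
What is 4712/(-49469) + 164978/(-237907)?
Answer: -9282314466/11769021383 ≈ -0.78871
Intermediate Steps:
4712/(-49469) + 164978/(-237907) = 4712*(-1/49469) + 164978*(-1/237907) = -4712/49469 - 164978/237907 = -9282314466/11769021383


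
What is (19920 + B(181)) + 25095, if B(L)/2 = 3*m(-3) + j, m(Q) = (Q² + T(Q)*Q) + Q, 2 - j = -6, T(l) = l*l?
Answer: 44905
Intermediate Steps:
T(l) = l²
j = 8 (j = 2 - 1*(-6) = 2 + 6 = 8)
m(Q) = Q + Q² + Q³ (m(Q) = (Q² + Q²*Q) + Q = (Q² + Q³) + Q = Q + Q² + Q³)
B(L) = -110 (B(L) = 2*(3*(-3*(1 - 3 + (-3)²)) + 8) = 2*(3*(-3*(1 - 3 + 9)) + 8) = 2*(3*(-3*7) + 8) = 2*(3*(-21) + 8) = 2*(-63 + 8) = 2*(-55) = -110)
(19920 + B(181)) + 25095 = (19920 - 110) + 25095 = 19810 + 25095 = 44905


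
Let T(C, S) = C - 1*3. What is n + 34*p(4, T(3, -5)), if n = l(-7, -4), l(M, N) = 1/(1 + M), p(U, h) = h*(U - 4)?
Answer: -⅙ ≈ -0.16667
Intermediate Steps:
T(C, S) = -3 + C (T(C, S) = C - 3 = -3 + C)
p(U, h) = h*(-4 + U)
n = -⅙ (n = 1/(1 - 7) = 1/(-6) = -⅙ ≈ -0.16667)
n + 34*p(4, T(3, -5)) = -⅙ + 34*((-3 + 3)*(-4 + 4)) = -⅙ + 34*(0*0) = -⅙ + 34*0 = -⅙ + 0 = -⅙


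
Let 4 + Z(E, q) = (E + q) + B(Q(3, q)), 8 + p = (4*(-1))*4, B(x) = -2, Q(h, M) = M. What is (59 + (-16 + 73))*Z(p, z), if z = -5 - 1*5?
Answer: -4640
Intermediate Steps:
z = -10 (z = -5 - 5 = -10)
p = -24 (p = -8 + (4*(-1))*4 = -8 - 4*4 = -8 - 16 = -24)
Z(E, q) = -6 + E + q (Z(E, q) = -4 + ((E + q) - 2) = -4 + (-2 + E + q) = -6 + E + q)
(59 + (-16 + 73))*Z(p, z) = (59 + (-16 + 73))*(-6 - 24 - 10) = (59 + 57)*(-40) = 116*(-40) = -4640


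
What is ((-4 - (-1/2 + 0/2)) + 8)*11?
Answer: 99/2 ≈ 49.500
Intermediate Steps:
((-4 - (-1/2 + 0/2)) + 8)*11 = ((-4 - (-1*½ + 0*(½))) + 8)*11 = ((-4 - (-½ + 0)) + 8)*11 = ((-4 - 1*(-½)) + 8)*11 = ((-4 + ½) + 8)*11 = (-7/2 + 8)*11 = (9/2)*11 = 99/2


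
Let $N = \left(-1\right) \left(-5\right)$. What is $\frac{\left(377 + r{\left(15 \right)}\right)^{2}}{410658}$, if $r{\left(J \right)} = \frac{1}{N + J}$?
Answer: $\frac{56866681}{164263200} \approx 0.34619$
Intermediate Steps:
$N = 5$
$r{\left(J \right)} = \frac{1}{5 + J}$
$\frac{\left(377 + r{\left(15 \right)}\right)^{2}}{410658} = \frac{\left(377 + \frac{1}{5 + 15}\right)^{2}}{410658} = \left(377 + \frac{1}{20}\right)^{2} \cdot \frac{1}{410658} = \left(\frac{7541}{20}\right)^{2} \cdot \frac{1}{410658} = \frac{56866681}{400} \cdot \frac{1}{410658} = \frac{56866681}{164263200}$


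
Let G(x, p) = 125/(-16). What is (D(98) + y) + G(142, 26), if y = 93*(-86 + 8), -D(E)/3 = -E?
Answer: -111485/16 ≈ -6967.8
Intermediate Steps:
G(x, p) = -125/16 (G(x, p) = 125*(-1/16) = -125/16)
D(E) = 3*E (D(E) = -(-3)*E = 3*E)
y = -7254 (y = 93*(-78) = -7254)
(D(98) + y) + G(142, 26) = (3*98 - 7254) - 125/16 = (294 - 7254) - 125/16 = -6960 - 125/16 = -111485/16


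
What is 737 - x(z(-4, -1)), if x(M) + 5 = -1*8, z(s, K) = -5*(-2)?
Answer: 750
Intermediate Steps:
z(s, K) = 10
x(M) = -13 (x(M) = -5 - 1*8 = -5 - 8 = -13)
737 - x(z(-4, -1)) = 737 - 1*(-13) = 737 + 13 = 750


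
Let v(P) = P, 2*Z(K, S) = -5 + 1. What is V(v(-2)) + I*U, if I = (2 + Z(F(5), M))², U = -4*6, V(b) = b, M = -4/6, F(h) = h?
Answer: -2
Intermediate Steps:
M = -⅔ (M = -4*⅙ = -⅔ ≈ -0.66667)
Z(K, S) = -2 (Z(K, S) = (-5 + 1)/2 = (½)*(-4) = -2)
U = -24
I = 0 (I = (2 - 2)² = 0² = 0)
V(v(-2)) + I*U = -2 + 0*(-24) = -2 + 0 = -2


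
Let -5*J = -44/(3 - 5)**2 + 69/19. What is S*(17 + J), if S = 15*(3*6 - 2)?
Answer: 84240/19 ≈ 4433.7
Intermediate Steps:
J = 28/19 (J = -(-44/(3 - 5)**2 + 69/19)/5 = -(-44/((-2)**2) + 69*(1/19))/5 = -(-44/4 + 69/19)/5 = -(-44*1/4 + 69/19)/5 = -(-11 + 69/19)/5 = -1/5*(-140/19) = 28/19 ≈ 1.4737)
S = 240 (S = 15*(18 - 2) = 15*16 = 240)
S*(17 + J) = 240*(17 + 28/19) = 240*(351/19) = 84240/19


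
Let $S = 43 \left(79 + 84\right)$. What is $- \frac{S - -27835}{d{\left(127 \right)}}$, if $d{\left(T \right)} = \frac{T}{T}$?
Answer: $-34844$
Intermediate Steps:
$S = 7009$ ($S = 43 \cdot 163 = 7009$)
$d{\left(T \right)} = 1$
$- \frac{S - -27835}{d{\left(127 \right)}} = - \frac{7009 - -27835}{1} = - \left(7009 + 27835\right) 1 = - 34844 \cdot 1 = \left(-1\right) 34844 = -34844$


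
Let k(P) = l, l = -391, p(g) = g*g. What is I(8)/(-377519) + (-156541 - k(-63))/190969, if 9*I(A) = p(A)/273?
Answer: -144839159397466/177136004463327 ≈ -0.81767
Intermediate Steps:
p(g) = g²
k(P) = -391
I(A) = A²/2457 (I(A) = (A²/273)/9 = A²/2457)
I(8)/(-377519) + (-156541 - k(-63))/190969 = ((1/2457)*8²)/(-377519) + (-156541 - 1*(-391))/190969 = ((1/2457)*64)*(-1/377519) + (-156541 + 391)*(1/190969) = (64/2457)*(-1/377519) - 156150*1/190969 = -64/927564183 - 156150/190969 = -144839159397466/177136004463327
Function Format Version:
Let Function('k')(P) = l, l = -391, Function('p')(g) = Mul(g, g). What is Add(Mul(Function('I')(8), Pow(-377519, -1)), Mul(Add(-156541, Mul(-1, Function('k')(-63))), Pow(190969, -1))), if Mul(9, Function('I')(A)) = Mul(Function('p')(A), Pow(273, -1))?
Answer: Rational(-144839159397466, 177136004463327) ≈ -0.81767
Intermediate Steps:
Function('p')(g) = Pow(g, 2)
Function('k')(P) = -391
Function('I')(A) = Mul(Rational(1, 2457), Pow(A, 2)) (Function('I')(A) = Mul(Rational(1, 9), Mul(Pow(A, 2), Pow(273, -1))) = Mul(Rational(1, 9), Mul(Pow(A, 2), Rational(1, 273))) = Mul(Rational(1, 9), Mul(Rational(1, 273), Pow(A, 2))) = Mul(Rational(1, 2457), Pow(A, 2)))
Add(Mul(Function('I')(8), Pow(-377519, -1)), Mul(Add(-156541, Mul(-1, Function('k')(-63))), Pow(190969, -1))) = Add(Mul(Mul(Rational(1, 2457), Pow(8, 2)), Pow(-377519, -1)), Mul(Add(-156541, Mul(-1, -391)), Pow(190969, -1))) = Add(Mul(Mul(Rational(1, 2457), 64), Rational(-1, 377519)), Mul(Add(-156541, 391), Rational(1, 190969))) = Add(Mul(Rational(64, 2457), Rational(-1, 377519)), Mul(-156150, Rational(1, 190969))) = Add(Rational(-64, 927564183), Rational(-156150, 190969)) = Rational(-144839159397466, 177136004463327)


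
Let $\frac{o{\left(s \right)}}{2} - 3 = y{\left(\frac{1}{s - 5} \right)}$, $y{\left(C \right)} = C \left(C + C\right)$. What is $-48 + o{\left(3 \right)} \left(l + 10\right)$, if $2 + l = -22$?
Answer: $-146$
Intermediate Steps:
$l = -24$ ($l = -2 - 22 = -24$)
$y{\left(C \right)} = 2 C^{2}$ ($y{\left(C \right)} = C 2 C = 2 C^{2}$)
$o{\left(s \right)} = 6 + \frac{4}{\left(-5 + s\right)^{2}}$ ($o{\left(s \right)} = 6 + 2 \cdot 2 \left(\frac{1}{s - 5}\right)^{2} = 6 + 2 \cdot 2 \left(\frac{1}{-5 + s}\right)^{2} = 6 + 2 \frac{2}{\left(-5 + s\right)^{2}} = 6 + \frac{4}{\left(-5 + s\right)^{2}}$)
$-48 + o{\left(3 \right)} \left(l + 10\right) = -48 + \left(6 + \frac{4}{\left(-5 + 3\right)^{2}}\right) \left(-24 + 10\right) = -48 + \left(6 + \frac{4}{4}\right) \left(-14\right) = -48 + \left(6 + 4 \cdot \frac{1}{4}\right) \left(-14\right) = -48 + \left(6 + 1\right) \left(-14\right) = -48 + 7 \left(-14\right) = -48 - 98 = -146$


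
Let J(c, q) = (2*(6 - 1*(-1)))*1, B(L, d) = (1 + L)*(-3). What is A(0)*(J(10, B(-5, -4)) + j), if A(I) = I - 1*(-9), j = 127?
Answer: 1269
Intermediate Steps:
B(L, d) = -3 - 3*L
A(I) = 9 + I (A(I) = I + 9 = 9 + I)
J(c, q) = 14 (J(c, q) = (2*(6 + 1))*1 = (2*7)*1 = 14*1 = 14)
A(0)*(J(10, B(-5, -4)) + j) = (9 + 0)*(14 + 127) = 9*141 = 1269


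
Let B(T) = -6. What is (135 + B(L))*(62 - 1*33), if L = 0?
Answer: 3741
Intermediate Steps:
(135 + B(L))*(62 - 1*33) = (135 - 6)*(62 - 1*33) = 129*(62 - 33) = 129*29 = 3741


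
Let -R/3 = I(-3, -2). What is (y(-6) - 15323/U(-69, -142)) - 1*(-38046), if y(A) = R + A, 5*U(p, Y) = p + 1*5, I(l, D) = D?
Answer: 2511559/64 ≈ 39243.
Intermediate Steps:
R = 6 (R = -3*(-2) = 6)
U(p, Y) = 1 + p/5 (U(p, Y) = (p + 1*5)/5 = (p + 5)/5 = (5 + p)/5 = 1 + p/5)
y(A) = 6 + A
(y(-6) - 15323/U(-69, -142)) - 1*(-38046) = ((6 - 6) - 15323/(1 + (⅕)*(-69))) - 1*(-38046) = (0 - 15323/(1 - 69/5)) + 38046 = (0 - 15323/(-64/5)) + 38046 = (0 - 15323*(-5/64)) + 38046 = (0 + 76615/64) + 38046 = 76615/64 + 38046 = 2511559/64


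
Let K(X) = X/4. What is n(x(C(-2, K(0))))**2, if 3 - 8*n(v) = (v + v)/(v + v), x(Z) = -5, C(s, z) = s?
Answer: 1/16 ≈ 0.062500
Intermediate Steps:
K(X) = X/4 (K(X) = X*(1/4) = X/4)
n(v) = 1/4 (n(v) = 3/8 - (v + v)/(8*(v + v)) = 3/8 - 2*v/(8*(2*v)) = 3/8 - 2*v*1/(2*v)/8 = 3/8 - 1/8*1 = 3/8 - 1/8 = 1/4)
n(x(C(-2, K(0))))**2 = (1/4)**2 = 1/16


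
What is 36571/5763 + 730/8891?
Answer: 19374103/3014049 ≈ 6.4279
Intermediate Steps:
36571/5763 + 730/8891 = 19374103/3014049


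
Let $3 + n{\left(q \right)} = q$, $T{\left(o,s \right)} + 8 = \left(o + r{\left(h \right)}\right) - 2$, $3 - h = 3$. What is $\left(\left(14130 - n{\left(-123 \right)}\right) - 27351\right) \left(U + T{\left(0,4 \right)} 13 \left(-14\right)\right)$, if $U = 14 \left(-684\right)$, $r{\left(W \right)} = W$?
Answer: $101564820$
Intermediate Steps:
$h = 0$ ($h = 3 - 3 = 0$)
$T{\left(o,s \right)} = -10 + o$ ($T{\left(o,s \right)} = -8 + \left(\left(o + 0\right) - 2\right) = -8 + \left(o - 2\right) = -8 + \left(-2 + o\right) = -10 + o$)
$n{\left(q \right)} = -3 + q$
$U = -9576$
$\left(\left(14130 - n{\left(-123 \right)}\right) - 27351\right) \left(U + T{\left(0,4 \right)} 13 \left(-14\right)\right) = \left(\left(14130 - \left(-3 - 123\right)\right) - 27351\right) \left(-9576 + \left(-10 + 0\right) 13 \left(-14\right)\right) = \left(\left(14130 - -126\right) - 27351\right) \left(-9576 + \left(-10\right) 13 \left(-14\right)\right) = \left(\left(14130 + 126\right) - 27351\right) \left(-9576 - -1820\right) = \left(14256 - 27351\right) \left(-9576 + 1820\right) = \left(-13095\right) \left(-7756\right) = 101564820$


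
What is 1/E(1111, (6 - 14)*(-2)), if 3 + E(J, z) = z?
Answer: 1/13 ≈ 0.076923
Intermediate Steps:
E(J, z) = -3 + z
1/E(1111, (6 - 14)*(-2)) = 1/(-3 + (6 - 14)*(-2)) = 1/(-3 - 8*(-2)) = 1/(-3 + 16) = 1/13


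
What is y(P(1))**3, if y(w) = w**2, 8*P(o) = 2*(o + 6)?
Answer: 117649/4096 ≈ 28.723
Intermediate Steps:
P(o) = 3/2 + o/4 (P(o) = (2*(o + 6))/8 = (2*(6 + o))/8 = (12 + 2*o)/8 = 3/2 + o/4)
y(P(1))**3 = ((3/2 + (1/4)*1)**2)**3 = ((3/2 + 1/4)**2)**3 = ((7/4)**2)**3 = (49/16)**3 = 117649/4096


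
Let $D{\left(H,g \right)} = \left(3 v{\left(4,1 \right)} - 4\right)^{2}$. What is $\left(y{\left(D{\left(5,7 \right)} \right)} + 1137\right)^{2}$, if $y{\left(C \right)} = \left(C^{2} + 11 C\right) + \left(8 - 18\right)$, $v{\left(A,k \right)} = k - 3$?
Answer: $149499529$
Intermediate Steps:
$v{\left(A,k \right)} = -3 + k$ ($v{\left(A,k \right)} = k - 3 = -3 + k$)
$D{\left(H,g \right)} = 100$ ($D{\left(H,g \right)} = \left(3 \left(-3 + 1\right) - 4\right)^{2} = \left(3 \left(-2\right) - 4\right)^{2} = \left(-6 - 4\right)^{2} = \left(-10\right)^{2} = 100$)
$y{\left(C \right)} = -10 + C^{2} + 11 C$ ($y{\left(C \right)} = \left(C^{2} + 11 C\right) - 10 = -10 + C^{2} + 11 C$)
$\left(y{\left(D{\left(5,7 \right)} \right)} + 1137\right)^{2} = \left(\left(-10 + 100^{2} + 11 \cdot 100\right) + 1137\right)^{2} = \left(\left(-10 + 10000 + 1100\right) + 1137\right)^{2} = \left(11090 + 1137\right)^{2} = 12227^{2} = 149499529$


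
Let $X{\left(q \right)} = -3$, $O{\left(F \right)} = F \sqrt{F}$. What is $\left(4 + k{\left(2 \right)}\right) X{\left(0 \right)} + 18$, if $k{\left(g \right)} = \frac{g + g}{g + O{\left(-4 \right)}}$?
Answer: $\frac{96}{17} - \frac{24 i}{17} \approx 5.6471 - 1.4118 i$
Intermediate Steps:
$O{\left(F \right)} = F^{\frac{3}{2}}$
$k{\left(g \right)} = \frac{2 g}{g - 8 i}$ ($k{\left(g \right)} = \frac{g + g}{g + \left(-4\right)^{\frac{3}{2}}} = \frac{2 g}{g - 8 i}$)
$\left(4 + k{\left(2 \right)}\right) X{\left(0 \right)} + 18 = \left(4 + 2 \cdot 2 \frac{1}{2 - 8 i}\right) \left(-3\right) + 18 = \left(4 + 2 \cdot 2 \frac{2 + 8 i}{68}\right) \left(-3\right) + 18 = \left(4 + \left(\frac{2}{17} + \frac{8 i}{17}\right)\right) \left(-3\right) + 18 = \left(\frac{70}{17} + \frac{8 i}{17}\right) \left(-3\right) + 18 = \left(- \frac{210}{17} - \frac{24 i}{17}\right) + 18 = \frac{96}{17} - \frac{24 i}{17}$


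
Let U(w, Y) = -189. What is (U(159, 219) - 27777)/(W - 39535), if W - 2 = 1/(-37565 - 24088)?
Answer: 862093899/1218664025 ≈ 0.70741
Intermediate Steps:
W = 123305/61653 (W = 2 + 1/(-37565 - 24088) = 2 + 1/(-61653) = 2 - 1/61653 = 123305/61653 ≈ 2.0000)
(U(159, 219) - 27777)/(W - 39535) = (-189 - 27777)/(123305/61653 - 39535) = -27966/(-2437328050/61653) = -27966*(-61653/2437328050) = 862093899/1218664025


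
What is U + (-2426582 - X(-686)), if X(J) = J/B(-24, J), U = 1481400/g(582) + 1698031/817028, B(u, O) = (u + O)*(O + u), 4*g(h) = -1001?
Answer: -250715105897747819323/103068919653700 ≈ -2.4325e+6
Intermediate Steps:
g(h) = -1001/4 (g(h) = (1/4)*(-1001) = -1001/4)
B(u, O) = (O + u)**2 (B(u, O) = (O + u)*(O + u) = (O + u)**2)
U = -4839681387769/817845028 (U = 1481400/(-1001/4) + 1698031/817028 = 1481400*(-4/1001) + 1698031*(1/817028) = -5925600/1001 + 1698031/817028 = -4839681387769/817845028 ≈ -5917.6)
X(J) = J/(-24 + J)**2 (X(J) = J/((J - 24)**2) = J/((-24 + J)**2) = J/(-24 + J)**2)
U + (-2426582 - X(-686)) = -4839681387769/817845028 + (-2426582 - (-686)/(-24 - 686)**2) = -4839681387769/817845028 + (-2426582 - (-686)/(-710)**2) = -4839681387769/817845028 + (-2426582 - (-686)/504100) = -4839681387769/817845028 + (-2426582 - 1*(-343/252050)) = -4839681387769/817845028 + (-2426582 + 343/252050) = -4839681387769/817845028 - 611619992757/252050 = -250715105897747819323/103068919653700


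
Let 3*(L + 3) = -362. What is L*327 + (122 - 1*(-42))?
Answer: -40275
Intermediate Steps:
L = -371/3 (L = -3 + (⅓)*(-362) = -3 - 362/3 = -371/3 ≈ -123.67)
L*327 + (122 - 1*(-42)) = -371/3*327 + (122 - 1*(-42)) = -40439 + (122 + 42) = -40439 + 164 = -40275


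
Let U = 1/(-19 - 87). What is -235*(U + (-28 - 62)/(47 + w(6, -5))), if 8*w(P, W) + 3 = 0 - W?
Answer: 1001335/2226 ≈ 449.84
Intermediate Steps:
w(P, W) = -3/8 - W/8 (w(P, W) = -3/8 + (0 - W)/8 = -3/8 + (-W)/8 = -3/8 - W/8)
U = -1/106 (U = 1/(-106) = -1/106 ≈ -0.0094340)
-235*(U + (-28 - 62)/(47 + w(6, -5))) = -235*(-1/106 + (-28 - 62)/(47 + (-3/8 - ⅛*(-5)))) = -235*(-1/106 - 90/(47 + (-3/8 + 5/8))) = -235*(-1/106 - 90/(47 + ¼)) = -235*(-1/106 - 90/189/4) = -235*(-1/106 - 90*4/189) = -235*(-1/106 - 40/21) = -235*(-4261/2226) = 1001335/2226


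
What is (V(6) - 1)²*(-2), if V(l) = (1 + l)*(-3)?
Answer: -968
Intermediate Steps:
V(l) = -3 - 3*l
(V(6) - 1)²*(-2) = ((-3 - 3*6) - 1)²*(-2) = ((-3 - 18) - 1)²*(-2) = (-21 - 1)²*(-2) = (-22)²*(-2) = 484*(-2) = -968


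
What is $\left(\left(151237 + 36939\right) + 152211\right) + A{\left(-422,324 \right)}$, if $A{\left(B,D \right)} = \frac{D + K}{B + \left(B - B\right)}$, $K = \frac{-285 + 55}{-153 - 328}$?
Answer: $\frac{34546138980}{101491} \approx 3.4039 \cdot 10^{5}$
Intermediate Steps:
$K = \frac{230}{481}$ ($K = - \frac{230}{-481} = \left(-230\right) \left(- \frac{1}{481}\right) = \frac{230}{481} \approx 0.47817$)
$A{\left(B,D \right)} = \frac{\frac{230}{481} + D}{B}$ ($A{\left(B,D \right)} = \frac{D + \frac{230}{481}}{B + \left(B - B\right)} = \frac{\frac{230}{481} + D}{B + 0} = \frac{\frac{230}{481} + D}{B}$)
$\left(\left(151237 + 36939\right) + 152211\right) + A{\left(-422,324 \right)} = \left(\left(151237 + 36939\right) + 152211\right) + \frac{\frac{230}{481} + 324}{-422} = \left(188176 + 152211\right) - \frac{78037}{101491} = 340387 - \frac{78037}{101491} = \frac{34546138980}{101491}$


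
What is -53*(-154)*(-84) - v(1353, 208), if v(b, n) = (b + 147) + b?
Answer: -688461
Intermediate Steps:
v(b, n) = 147 + 2*b (v(b, n) = (147 + b) + b = 147 + 2*b)
-53*(-154)*(-84) - v(1353, 208) = -53*(-154)*(-84) - (147 + 2*1353) = 8162*(-84) - (147 + 2706) = -685608 - 1*2853 = -685608 - 2853 = -688461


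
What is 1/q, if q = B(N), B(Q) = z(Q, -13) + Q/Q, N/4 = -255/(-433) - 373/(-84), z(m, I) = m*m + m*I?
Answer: 82682649/11921847529 ≈ 0.0069354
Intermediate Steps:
z(m, I) = m² + I*m
N = 182929/9093 (N = 4*(-255/(-433) - 373/(-84)) = 4*(-255*(-1/433) - 373*(-1/84)) = 4*(255/433 + 373/84) = 4*(182929/36372) = 182929/9093 ≈ 20.118)
B(Q) = 1 + Q*(-13 + Q) (B(Q) = Q*(-13 + Q) + Q/Q = Q*(-13 + Q) + 1 = 1 + Q*(-13 + Q))
q = 11921847529/82682649 (q = 1 + 182929*(-13 + 182929/9093)/9093 = 1 + (182929/9093)*(64720/9093) = 1 + 11839164880/82682649 = 11921847529/82682649 ≈ 144.19)
1/q = 1/(11921847529/82682649) = 82682649/11921847529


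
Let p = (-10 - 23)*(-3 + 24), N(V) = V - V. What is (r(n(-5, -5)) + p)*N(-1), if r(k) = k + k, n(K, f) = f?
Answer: 0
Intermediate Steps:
N(V) = 0
r(k) = 2*k
p = -693 (p = -33*21 = -693)
(r(n(-5, -5)) + p)*N(-1) = (2*(-5) - 693)*0 = (-10 - 693)*0 = -703*0 = 0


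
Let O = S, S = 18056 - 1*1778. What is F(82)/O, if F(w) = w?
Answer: 41/8139 ≈ 0.0050375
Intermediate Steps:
S = 16278 (S = 18056 - 1778 = 16278)
O = 16278
F(82)/O = 82/16278 = 82*(1/16278) = 41/8139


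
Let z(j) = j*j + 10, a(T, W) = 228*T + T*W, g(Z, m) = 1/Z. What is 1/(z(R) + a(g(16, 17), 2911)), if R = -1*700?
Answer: 16/7843299 ≈ 2.0400e-6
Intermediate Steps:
R = -700
z(j) = 10 + j² (z(j) = j² + 10 = 10 + j²)
1/(z(R) + a(g(16, 17), 2911)) = 1/((10 + (-700)²) + (228 + 2911)/16) = 1/((10 + 490000) + (1/16)*3139) = 1/(490010 + 3139/16) = 1/(7843299/16) = 16/7843299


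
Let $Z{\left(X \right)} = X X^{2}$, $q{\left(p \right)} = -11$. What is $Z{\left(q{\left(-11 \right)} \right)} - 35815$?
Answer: $-37146$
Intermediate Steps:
$Z{\left(X \right)} = X^{3}$
$Z{\left(q{\left(-11 \right)} \right)} - 35815 = \left(-11\right)^{3} - 35815 = -1331 - 35815 = -37146$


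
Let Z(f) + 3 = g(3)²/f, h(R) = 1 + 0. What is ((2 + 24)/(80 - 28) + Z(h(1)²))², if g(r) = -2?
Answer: 9/4 ≈ 2.2500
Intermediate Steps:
h(R) = 1
Z(f) = -3 + 4/f (Z(f) = -3 + (-2)²/f = -3 + 4/f)
((2 + 24)/(80 - 28) + Z(h(1)²))² = ((2 + 24)/(80 - 28) + (-3 + 4/(1²)))² = (26/52 + (-3 + 4/1))² = (26*(1/52) + (-3 + 4*1))² = (½ + (-3 + 4))² = (½ + 1)² = (3/2)² = 9/4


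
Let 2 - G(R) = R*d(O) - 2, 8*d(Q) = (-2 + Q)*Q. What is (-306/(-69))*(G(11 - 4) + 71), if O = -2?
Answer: 6936/23 ≈ 301.57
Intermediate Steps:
d(Q) = Q*(-2 + Q)/8 (d(Q) = ((-2 + Q)*Q)/8 = (Q*(-2 + Q))/8 = Q*(-2 + Q)/8)
G(R) = 4 - R (G(R) = 2 - (R*((⅛)*(-2)*(-2 - 2)) - 2) = 2 - (R*((⅛)*(-2)*(-4)) - 2) = 2 - (R*1 - 2) = 2 - (R - 2) = 2 - (-2 + R) = 2 + (2 - R) = 4 - R)
(-306/(-69))*(G(11 - 4) + 71) = (-306/(-69))*((4 - (11 - 4)) + 71) = (-306*(-1/69))*((4 - 1*7) + 71) = 102*((4 - 7) + 71)/23 = 102*(-3 + 71)/23 = (102/23)*68 = 6936/23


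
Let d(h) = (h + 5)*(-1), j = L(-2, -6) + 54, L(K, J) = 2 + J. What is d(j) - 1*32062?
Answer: -32117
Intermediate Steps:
j = 50 (j = (2 - 6) + 54 = -4 + 54 = 50)
d(h) = -5 - h (d(h) = (5 + h)*(-1) = -5 - h)
d(j) - 1*32062 = (-5 - 1*50) - 1*32062 = (-5 - 50) - 32062 = -55 - 32062 = -32117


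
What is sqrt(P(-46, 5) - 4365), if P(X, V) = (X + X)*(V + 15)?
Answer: I*sqrt(6205) ≈ 78.772*I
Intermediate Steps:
P(X, V) = 2*X*(15 + V) (P(X, V) = (2*X)*(15 + V) = 2*X*(15 + V))
sqrt(P(-46, 5) - 4365) = sqrt(2*(-46)*(15 + 5) - 4365) = sqrt(2*(-46)*20 - 4365) = sqrt(-1840 - 4365) = sqrt(-6205) = I*sqrt(6205)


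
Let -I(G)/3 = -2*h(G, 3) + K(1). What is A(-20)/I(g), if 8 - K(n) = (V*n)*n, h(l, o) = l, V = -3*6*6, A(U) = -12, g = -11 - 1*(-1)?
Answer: 1/34 ≈ 0.029412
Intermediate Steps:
g = -10 (g = -11 + 1 = -10)
V = -108 (V = -18*6 = -108)
K(n) = 8 + 108*n**2 (K(n) = 8 - (-108*n)*n = 8 - (-108)*n**2 = 8 + 108*n**2)
I(G) = -348 + 6*G (I(G) = -3*(-2*G + (8 + 108*1**2)) = -3*(-2*G + (8 + 108*1)) = -3*(-2*G + (8 + 108)) = -3*(-2*G + 116) = -3*(116 - 2*G) = -348 + 6*G)
A(-20)/I(g) = -12/(-348 + 6*(-10)) = -12/(-348 - 60) = -12/(-408) = -12*(-1/408) = 1/34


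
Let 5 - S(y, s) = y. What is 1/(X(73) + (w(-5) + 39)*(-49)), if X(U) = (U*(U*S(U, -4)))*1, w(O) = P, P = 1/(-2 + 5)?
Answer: -3/1092898 ≈ -2.7450e-6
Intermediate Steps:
S(y, s) = 5 - y
P = 1/3 ≈ 0.33333
w(O) = 1/3
X(U) = U**2*(5 - U) (X(U) = (U*(U*(5 - U)))*1 = (U**2*(5 - U))*1 = U**2*(5 - U))
1/(X(73) + (w(-5) + 39)*(-49)) = 1/(73**2*(5 - 1*73) + (1/3 + 39)*(-49)) = 1/(5329*(5 - 73) + (118/3)*(-49)) = 1/(5329*(-68) - 5782/3) = 1/(-362372 - 5782/3) = 1/(-1092898/3) = -3/1092898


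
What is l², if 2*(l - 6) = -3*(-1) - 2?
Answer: 169/4 ≈ 42.250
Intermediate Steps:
l = 13/2 (l = 6 + (-3*(-1) - 2)/2 = 6 + (3 - 2)/2 = 6 + (½)*1 = 6 + ½ = 13/2 ≈ 6.5000)
l² = (13/2)² = 169/4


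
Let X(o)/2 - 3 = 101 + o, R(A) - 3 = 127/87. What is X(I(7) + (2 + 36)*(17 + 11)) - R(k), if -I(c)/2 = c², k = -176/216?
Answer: 185792/87 ≈ 2135.5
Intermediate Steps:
k = -22/27 (k = -176*1/216 = -22/27 ≈ -0.81481)
R(A) = 388/87 (R(A) = 3 + 127/87 = 388/87)
I(c) = -2*c²
X(o) = 208 + 2*o (X(o) = 6 + 2*(101 + o) = 6 + (202 + 2*o) = 208 + 2*o)
X(I(7) + (2 + 36)*(17 + 11)) - R(k) = (208 + 2*(-2*7² + (2 + 36)*(17 + 11))) - 1*388/87 = (208 + 2*(-2*49 + 38*28)) - 388/87 = (208 + 2*(-98 + 1064)) - 388/87 = (208 + 2*966) - 388/87 = (208 + 1932) - 388/87 = 2140 - 388/87 = 185792/87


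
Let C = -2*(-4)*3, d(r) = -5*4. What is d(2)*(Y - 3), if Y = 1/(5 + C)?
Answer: 1720/29 ≈ 59.310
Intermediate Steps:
d(r) = -20
C = 24 (C = 8*3 = 24)
Y = 1/29 (Y = 1/(5 + 24) = 1/29 ≈ 0.034483)
d(2)*(Y - 3) = -20*(1/29 - 3) = -20*(-86/29) = 1720/29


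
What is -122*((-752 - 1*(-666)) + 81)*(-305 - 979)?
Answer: -783240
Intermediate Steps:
-122*((-752 - 1*(-666)) + 81)*(-305 - 979) = -122*((-752 + 666) + 81)*(-1284) = -122*(-86 + 81)*(-1284) = -(-610)*(-1284) = -122*6420 = -783240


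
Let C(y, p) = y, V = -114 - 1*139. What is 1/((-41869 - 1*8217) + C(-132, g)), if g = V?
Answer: -1/50218 ≈ -1.9913e-5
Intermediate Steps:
V = -253 (V = -114 - 139 = -253)
g = -253
1/((-41869 - 1*8217) + C(-132, g)) = 1/((-41869 - 1*8217) - 132) = 1/((-41869 - 8217) - 132) = 1/(-50086 - 132) = 1/(-50218) = -1/50218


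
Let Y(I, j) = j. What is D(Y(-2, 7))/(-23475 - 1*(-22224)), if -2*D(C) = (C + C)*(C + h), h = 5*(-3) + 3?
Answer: -35/1251 ≈ -0.027978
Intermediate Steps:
h = -12 (h = -15 + 3 = -12)
D(C) = -C*(-12 + C) (D(C) = -(C + C)*(C - 12)/2 = -2*C*(-12 + C)/2 = -C*(-12 + C))
D(Y(-2, 7))/(-23475 - 1*(-22224)) = (7*(12 - 1*7))/(-23475 - 1*(-22224)) = (7*(12 - 7))/(-23475 + 22224) = (7*5)/(-1251) = 35*(-1/1251) = -35/1251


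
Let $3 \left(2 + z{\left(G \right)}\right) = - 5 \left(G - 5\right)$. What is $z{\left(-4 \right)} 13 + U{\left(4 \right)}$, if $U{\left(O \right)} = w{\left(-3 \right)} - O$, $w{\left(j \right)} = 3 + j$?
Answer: $165$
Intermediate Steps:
$z{\left(G \right)} = \frac{19}{3} - \frac{5 G}{3}$ ($z{\left(G \right)} = -2 + \frac{\left(-5\right) \left(G - 5\right)}{3} = -2 + \frac{\left(-5\right) \left(-5 + G\right)}{3} = -2 + \frac{25 - 5 G}{3} = -2 - \left(- \frac{25}{3} + \frac{5 G}{3}\right) = \frac{19}{3} - \frac{5 G}{3}$)
$U{\left(O \right)} = - O$ ($U{\left(O \right)} = \left(3 - 3\right) - O = 0 - O = - O$)
$z{\left(-4 \right)} 13 + U{\left(4 \right)} = \left(\frac{19}{3} - - \frac{20}{3}\right) 13 - 4 = \left(\frac{19}{3} + \frac{20}{3}\right) 13 - 4 = 13 \cdot 13 - 4 = 169 - 4 = 165$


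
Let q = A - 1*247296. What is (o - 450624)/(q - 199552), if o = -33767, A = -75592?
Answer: 484391/522440 ≈ 0.92717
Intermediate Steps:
q = -322888 (q = -75592 - 1*247296 = -75592 - 247296 = -322888)
(o - 450624)/(q - 199552) = (-33767 - 450624)/(-322888 - 199552) = -484391/(-522440) = -484391*(-1/522440) = 484391/522440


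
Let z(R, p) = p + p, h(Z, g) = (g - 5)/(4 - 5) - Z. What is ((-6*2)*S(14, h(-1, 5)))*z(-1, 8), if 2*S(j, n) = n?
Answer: -96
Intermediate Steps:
h(Z, g) = 5 - Z - g (h(Z, g) = (-5 + g)/(-1) - Z = (-5 + g)*(-1) - Z = (5 - g) - Z = 5 - Z - g)
S(j, n) = n/2
z(R, p) = 2*p
((-6*2)*S(14, h(-1, 5)))*z(-1, 8) = ((-6*2)*((5 - 1*(-1) - 1*5)/2))*(2*8) = -6*(5 + 1 - 5)*16 = -6*16 = -96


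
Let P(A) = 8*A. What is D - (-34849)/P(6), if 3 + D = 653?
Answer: 66049/48 ≈ 1376.0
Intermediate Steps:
D = 650 (D = -3 + 653 = 650)
D - (-34849)/P(6) = 650 - (-34849)/(8*6) = 650 - (-34849)/48 = 650 - 1*(-34849/48) = 650 + 34849/48 = 66049/48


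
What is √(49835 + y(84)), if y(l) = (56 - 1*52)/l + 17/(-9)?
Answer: √21976423/21 ≈ 223.23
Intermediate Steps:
y(l) = -17/9 + 4/l (y(l) = (56 - 52)/l + 17*(-⅑) = 4/l - 17/9 = -17/9 + 4/l)
√(49835 + y(84)) = √(49835 + (-17/9 + 4/84)) = √(49835 + (-17/9 + 4*(1/84))) = √(49835 + (-17/9 + 1/21)) = √(49835 - 116/63) = √(3139489/63) = √21976423/21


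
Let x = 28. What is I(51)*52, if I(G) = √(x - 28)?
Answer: 0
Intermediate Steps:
I(G) = 0 (I(G) = √(28 - 28) = √0 = 0)
I(51)*52 = 0*52 = 0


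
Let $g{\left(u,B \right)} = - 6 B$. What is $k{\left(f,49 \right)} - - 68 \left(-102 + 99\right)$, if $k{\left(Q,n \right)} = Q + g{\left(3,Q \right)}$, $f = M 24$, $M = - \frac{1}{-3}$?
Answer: $-244$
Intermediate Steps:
$M = \frac{1}{3}$ ($M = \left(-1\right) \left(- \frac{1}{3}\right) = \frac{1}{3} \approx 0.33333$)
$f = 8$ ($f = \frac{1}{3} \cdot 24 = 8$)
$k{\left(Q,n \right)} = - 5 Q$ ($k{\left(Q,n \right)} = Q - 6 Q = - 5 Q$)
$k{\left(f,49 \right)} - - 68 \left(-102 + 99\right) = \left(-5\right) 8 - - 68 \left(-102 + 99\right) = -40 - \left(-68\right) \left(-3\right) = -40 - 204 = -244$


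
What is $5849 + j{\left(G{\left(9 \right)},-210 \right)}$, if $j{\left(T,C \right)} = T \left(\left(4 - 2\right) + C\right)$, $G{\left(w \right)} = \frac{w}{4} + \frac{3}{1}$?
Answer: $4757$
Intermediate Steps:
$G{\left(w \right)} = 3 + \frac{w}{4}$ ($G{\left(w \right)} = w \frac{1}{4} + 3 \cdot 1 = \frac{w}{4} + 3 = 3 + \frac{w}{4}$)
$j{\left(T,C \right)} = T \left(2 + C\right)$
$5849 + j{\left(G{\left(9 \right)},-210 \right)} = 5849 + \left(3 + \frac{1}{4} \cdot 9\right) \left(2 - 210\right) = 5849 + \left(3 + \frac{9}{4}\right) \left(-208\right) = 5849 + \frac{21}{4} \left(-208\right) = 5849 - 1092 = 4757$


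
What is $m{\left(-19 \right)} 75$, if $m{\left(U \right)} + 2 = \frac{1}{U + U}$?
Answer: $- \frac{5775}{38} \approx -151.97$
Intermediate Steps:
$m{\left(U \right)} = -2 + \frac{1}{2 U}$ ($m{\left(U \right)} = -2 + \frac{1}{U + U} = -2 + \frac{1}{2 U}$)
$m{\left(-19 \right)} 75 = \left(-2 + \frac{1}{2 \left(-19\right)}\right) 75 = \left(-2 + \frac{1}{2} \left(- \frac{1}{19}\right)\right) 75 = \left(-2 - \frac{1}{38}\right) 75 = \left(- \frac{77}{38}\right) 75 = - \frac{5775}{38}$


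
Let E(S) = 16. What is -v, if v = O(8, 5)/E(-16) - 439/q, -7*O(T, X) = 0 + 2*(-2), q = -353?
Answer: -12645/9884 ≈ -1.2793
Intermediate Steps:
O(T, X) = 4/7 (O(T, X) = -(0 + 2*(-2))/7 = -(0 - 4)/7 = -1/7*(-4) = 4/7)
v = 12645/9884 (v = (4/7)/16 - 439/(-353) = (4/7)*(1/16) - 439*(-1/353) = 1/28 + 439/353 = 12645/9884 ≈ 1.2793)
-v = -1*12645/9884 = -12645/9884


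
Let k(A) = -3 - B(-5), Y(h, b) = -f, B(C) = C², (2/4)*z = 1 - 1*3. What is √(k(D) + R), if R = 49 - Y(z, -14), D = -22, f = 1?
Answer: √22 ≈ 4.6904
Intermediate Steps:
z = -4 (z = 2*(1 - 1*3) = 2*(1 - 3) = 2*(-2) = -4)
Y(h, b) = -1 (Y(h, b) = -1*1 = -1)
k(A) = -28 (k(A) = -3 - 1*(-5)² = -3 - 1*25 = -3 - 25 = -28)
R = 50 (R = 49 - 1*(-1) = 49 + 1 = 50)
√(k(D) + R) = √(-28 + 50) = √22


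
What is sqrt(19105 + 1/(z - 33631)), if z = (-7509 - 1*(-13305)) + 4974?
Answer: 2*sqrt(2496189183711)/22861 ≈ 138.22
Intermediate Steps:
z = 10770 (z = (-7509 + 13305) + 4974 = 5796 + 4974 = 10770)
sqrt(19105 + 1/(z - 33631)) = sqrt(19105 + 1/(10770 - 33631)) = sqrt(19105 + 1/(-22861)) = sqrt(19105 - 1/22861) = sqrt(436759404/22861) = 2*sqrt(2496189183711)/22861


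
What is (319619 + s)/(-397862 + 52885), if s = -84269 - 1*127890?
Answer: -107460/344977 ≈ -0.31150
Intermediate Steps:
s = -212159 (s = -84269 - 127890 = -212159)
(319619 + s)/(-397862 + 52885) = (319619 - 212159)/(-397862 + 52885) = 107460/(-344977) = 107460*(-1/344977) = -107460/344977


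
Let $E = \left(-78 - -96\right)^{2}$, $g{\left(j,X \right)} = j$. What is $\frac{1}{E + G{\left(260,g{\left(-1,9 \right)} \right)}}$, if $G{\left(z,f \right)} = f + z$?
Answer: $\frac{1}{583} \approx 0.0017153$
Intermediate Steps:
$E = 324$ ($E = \left(-78 + 96\right)^{2} = 18^{2} = 324$)
$\frac{1}{E + G{\left(260,g{\left(-1,9 \right)} \right)}} = \frac{1}{324 + \left(-1 + 260\right)} = \frac{1}{324 + 259} = \frac{1}{583}$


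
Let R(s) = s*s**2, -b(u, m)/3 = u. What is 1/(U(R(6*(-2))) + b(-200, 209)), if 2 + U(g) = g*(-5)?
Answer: 1/9238 ≈ 0.00010825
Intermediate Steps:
b(u, m) = -3*u
R(s) = s**3
U(g) = -2 - 5*g (U(g) = -2 + g*(-5) = -2 - 5*g)
1/(U(R(6*(-2))) + b(-200, 209)) = 1/((-2 - 5*(6*(-2))**3) - 3*(-200)) = 1/((-2 - 5*(-12)**3) + 600) = 1/((-2 - 5*(-1728)) + 600) = 1/((-2 + 8640) + 600) = 1/(8638 + 600) = 1/9238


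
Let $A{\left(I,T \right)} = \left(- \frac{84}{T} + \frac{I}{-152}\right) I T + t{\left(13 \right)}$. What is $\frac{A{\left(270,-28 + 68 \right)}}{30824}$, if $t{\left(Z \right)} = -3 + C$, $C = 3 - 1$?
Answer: $- \frac{795439}{585656} \approx -1.3582$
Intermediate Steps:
$C = 2$
$t{\left(Z \right)} = -1$ ($t{\left(Z \right)} = -3 + 2 = -1$)
$A{\left(I,T \right)} = -1 + I T \left(- \frac{84}{T} - \frac{I}{152}\right)$ ($A{\left(I,T \right)} = \left(- \frac{84}{T} + \frac{I}{-152}\right) I T - 1 = \left(- \frac{84}{T} + I \left(- \frac{1}{152}\right)\right) I T - 1 = \left(- \frac{84}{T} - \frac{I}{152}\right) I T - 1 = I \left(- \frac{84}{T} - \frac{I}{152}\right) T - 1 = I T \left(- \frac{84}{T} - \frac{I}{152}\right) - 1 = -1 + I T \left(- \frac{84}{T} - \frac{I}{152}\right)$)
$\frac{A{\left(270,-28 + 68 \right)}}{30824} = \frac{-1 - 22680 - \frac{\left(-28 + 68\right) 270^{2}}{152}}{30824} = \left(-1 - 22680 - \frac{5}{19} \cdot 72900\right) \frac{1}{30824} = \left(-1 - 22680 - \frac{364500}{19}\right) \frac{1}{30824} = \left(- \frac{795439}{19}\right) \frac{1}{30824} = - \frac{795439}{585656}$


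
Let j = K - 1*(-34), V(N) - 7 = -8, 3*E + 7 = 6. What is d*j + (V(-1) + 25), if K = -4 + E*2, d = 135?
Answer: 3984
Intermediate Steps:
E = -1/3 (E = -7/3 + (1/3)*6 = -7/3 + 2 = -1/3 ≈ -0.33333)
V(N) = -1 (V(N) = 7 - 8 = -1)
K = -14/3 (K = -4 - 1/3*2 = -4 - 2/3 = -14/3 ≈ -4.6667)
j = 88/3 (j = -14/3 - 1*(-34) = -14/3 + 34 = 88/3 ≈ 29.333)
d*j + (V(-1) + 25) = 135*(88/3) + (-1 + 25) = 3960 + 24 = 3984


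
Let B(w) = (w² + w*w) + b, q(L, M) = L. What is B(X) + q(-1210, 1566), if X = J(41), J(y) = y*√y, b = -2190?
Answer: 134442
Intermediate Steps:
J(y) = y^(3/2)
X = 41*√41 (X = 41^(3/2) = 41*√41 ≈ 262.53)
B(w) = -2190 + 2*w² (B(w) = (w² + w*w) - 2190 = (w² + w²) - 2190 = 2*w² - 2190 = -2190 + 2*w²)
B(X) + q(-1210, 1566) = (-2190 + 2*(41*√41)²) - 1210 = (-2190 + 2*68921) - 1210 = (-2190 + 137842) - 1210 = 135652 - 1210 = 134442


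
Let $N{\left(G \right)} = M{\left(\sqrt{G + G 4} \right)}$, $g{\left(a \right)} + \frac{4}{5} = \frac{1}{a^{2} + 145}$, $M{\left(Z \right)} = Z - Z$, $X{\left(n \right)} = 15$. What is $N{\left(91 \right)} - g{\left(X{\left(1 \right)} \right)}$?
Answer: $\frac{59}{74} \approx 0.7973$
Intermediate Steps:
$M{\left(Z \right)} = 0$
$g{\left(a \right)} = - \frac{4}{5} + \frac{1}{145 + a^{2}}$ ($g{\left(a \right)} = - \frac{4}{5} + \frac{1}{a^{2} + 145} = - \frac{4}{5} + \frac{1}{145 + a^{2}}$)
$N{\left(G \right)} = 0$
$N{\left(91 \right)} - g{\left(X{\left(1 \right)} \right)} = 0 - \frac{-575 - 4 \cdot 15^{2}}{5 \left(145 + 15^{2}\right)} = 0 - \frac{-575 - 900}{5 \left(145 + 225\right)} = 0 - \frac{-575 - 900}{5 \cdot 370} = 0 - \frac{1}{5} \cdot \frac{1}{370} \left(-1475\right) = 0 - - \frac{59}{74} = 0 + \frac{59}{74} = \frac{59}{74}$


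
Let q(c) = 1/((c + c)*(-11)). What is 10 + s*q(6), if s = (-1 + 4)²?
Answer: 437/44 ≈ 9.9318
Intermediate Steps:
s = 9 (s = 3² = 9)
q(c) = -1/(22*c) (q(c) = -1/11/(2*c) = (1/(2*c))*(-1/11) = -1/(22*c))
10 + s*q(6) = 10 + 9*(-1/22/6) = 10 + 9*(-1/22*⅙) = 10 + 9*(-1/132) = 10 - 3/44 = 437/44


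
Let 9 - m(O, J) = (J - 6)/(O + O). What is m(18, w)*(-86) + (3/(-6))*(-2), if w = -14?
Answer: -7387/9 ≈ -820.78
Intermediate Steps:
m(O, J) = 9 - (-6 + J)/(2*O) (m(O, J) = 9 - (J - 6)/(O + O) = 9 - (-6 + J)/(2*O))
m(18, w)*(-86) + (3/(-6))*(-2) = ((1/2)*(6 - 1*(-14) + 18*18)/18)*(-86) + (3/(-6))*(-2) = ((1/2)*(1/18)*(6 + 14 + 324))*(-86) + (3*(-1/6))*(-2) = ((1/2)*(1/18)*344)*(-86) - 1/2*(-2) = (86/9)*(-86) + 1 = -7396/9 + 1 = -7387/9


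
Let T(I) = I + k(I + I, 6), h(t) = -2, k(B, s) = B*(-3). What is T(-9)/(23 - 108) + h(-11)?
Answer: -43/17 ≈ -2.5294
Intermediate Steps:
k(B, s) = -3*B
T(I) = -5*I (T(I) = I - 3*(I + I) = I - 6*I = -5*I)
T(-9)/(23 - 108) + h(-11) = (-5*(-9))/(23 - 108) - 2 = 45/(-85) - 2 = -1/85*45 - 2 = -9/17 - 2 = -43/17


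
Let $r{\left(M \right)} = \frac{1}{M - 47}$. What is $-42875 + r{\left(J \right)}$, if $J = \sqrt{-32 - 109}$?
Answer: $- \frac{2143751}{50} - \frac{i \sqrt{141}}{2350} \approx -42875.0 - 0.0050529 i$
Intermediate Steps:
$J = i \sqrt{141}$ ($J = \sqrt{-141} = i \sqrt{141} \approx 11.874 i$)
$r{\left(M \right)} = \frac{1}{-47 + M}$
$-42875 + r{\left(J \right)} = -42875 + \frac{1}{-47 + i \sqrt{141}}$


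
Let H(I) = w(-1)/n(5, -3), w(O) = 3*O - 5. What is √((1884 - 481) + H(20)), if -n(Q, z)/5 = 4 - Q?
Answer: 7*√715/5 ≈ 37.435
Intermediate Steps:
n(Q, z) = -20 + 5*Q (n(Q, z) = -5*(4 - Q) = -20 + 5*Q)
w(O) = -5 + 3*O
H(I) = -8/5 (H(I) = (-5 + 3*(-1))/(-20 + 5*5) = (-5 - 3)/(-20 + 25) = -8/5)
√((1884 - 481) + H(20)) = √((1884 - 481) - 8/5) = √(1403 - 8/5) = √(7007/5) = 7*√715/5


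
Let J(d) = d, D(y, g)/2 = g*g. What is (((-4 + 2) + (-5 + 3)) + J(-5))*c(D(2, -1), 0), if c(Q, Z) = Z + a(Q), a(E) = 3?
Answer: -27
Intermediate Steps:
D(y, g) = 2*g² (D(y, g) = 2*(g*g) = 2*g²)
c(Q, Z) = 3 + Z (c(Q, Z) = Z + 3 = 3 + Z)
(((-4 + 2) + (-5 + 3)) + J(-5))*c(D(2, -1), 0) = (((-4 + 2) + (-5 + 3)) - 5)*(3 + 0) = ((-2 - 2) - 5)*3 = (-4 - 5)*3 = -9*3 = -27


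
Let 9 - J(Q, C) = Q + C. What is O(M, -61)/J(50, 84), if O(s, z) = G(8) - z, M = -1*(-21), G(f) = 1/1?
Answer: -62/125 ≈ -0.49600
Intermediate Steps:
G(f) = 1
J(Q, C) = 9 - C - Q (J(Q, C) = 9 - (Q + C) = 9 - (C + Q) = 9 + (-C - Q) = 9 - C - Q)
M = 21
O(s, z) = 1 - z
O(M, -61)/J(50, 84) = (1 - 1*(-61))/(9 - 1*84 - 1*50) = (1 + 61)/(9 - 84 - 50) = 62/(-125) = 62*(-1/125) = -62/125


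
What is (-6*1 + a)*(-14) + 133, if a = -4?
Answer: 273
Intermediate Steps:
(-6*1 + a)*(-14) + 133 = (-6*1 - 4)*(-14) + 133 = (-6 - 4)*(-14) + 133 = -10*(-14) + 133 = 140 + 133 = 273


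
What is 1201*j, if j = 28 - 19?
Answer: 10809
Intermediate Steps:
j = 9
1201*j = 1201*9 = 10809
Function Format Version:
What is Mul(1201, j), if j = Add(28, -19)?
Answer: 10809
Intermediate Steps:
j = 9
Mul(1201, j) = Mul(1201, 9) = 10809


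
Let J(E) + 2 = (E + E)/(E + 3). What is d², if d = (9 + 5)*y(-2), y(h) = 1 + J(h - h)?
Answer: 196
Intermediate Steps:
J(E) = -2 + 2*E/(3 + E) (J(E) = -2 + (E + E)/(E + 3) = -2 + (2*E)/(3 + E) = -2 + 2*E/(3 + E))
y(h) = -1 (y(h) = 1 - 6/(3 + (h - h)) = 1 - 6/(3 + 0) = 1 - 6/3 = 1 - 6*⅓ = 1 - 2 = -1)
d = -14 (d = (9 + 5)*(-1) = 14*(-1) = -14)
d² = (-14)² = 196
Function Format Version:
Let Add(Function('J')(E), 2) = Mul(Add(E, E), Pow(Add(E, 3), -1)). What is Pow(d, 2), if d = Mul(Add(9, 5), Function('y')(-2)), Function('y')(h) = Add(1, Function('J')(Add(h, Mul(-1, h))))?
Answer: 196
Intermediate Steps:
Function('J')(E) = Add(-2, Mul(2, E, Pow(Add(3, E), -1))) (Function('J')(E) = Add(-2, Mul(Add(E, E), Pow(Add(E, 3), -1))) = Add(-2, Mul(Mul(2, E), Pow(Add(3, E), -1))) = Add(-2, Mul(2, E, Pow(Add(3, E), -1))))
Function('y')(h) = -1 (Function('y')(h) = Add(1, Mul(-6, Pow(Add(3, Add(h, Mul(-1, h))), -1))) = Add(1, Mul(-6, Pow(Add(3, 0), -1))) = Add(1, Mul(-6, Pow(3, -1))) = Add(1, Mul(-6, Rational(1, 3))) = Add(1, -2) = -1)
d = -14 (d = Mul(Add(9, 5), -1) = Mul(14, -1) = -14)
Pow(d, 2) = Pow(-14, 2) = 196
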